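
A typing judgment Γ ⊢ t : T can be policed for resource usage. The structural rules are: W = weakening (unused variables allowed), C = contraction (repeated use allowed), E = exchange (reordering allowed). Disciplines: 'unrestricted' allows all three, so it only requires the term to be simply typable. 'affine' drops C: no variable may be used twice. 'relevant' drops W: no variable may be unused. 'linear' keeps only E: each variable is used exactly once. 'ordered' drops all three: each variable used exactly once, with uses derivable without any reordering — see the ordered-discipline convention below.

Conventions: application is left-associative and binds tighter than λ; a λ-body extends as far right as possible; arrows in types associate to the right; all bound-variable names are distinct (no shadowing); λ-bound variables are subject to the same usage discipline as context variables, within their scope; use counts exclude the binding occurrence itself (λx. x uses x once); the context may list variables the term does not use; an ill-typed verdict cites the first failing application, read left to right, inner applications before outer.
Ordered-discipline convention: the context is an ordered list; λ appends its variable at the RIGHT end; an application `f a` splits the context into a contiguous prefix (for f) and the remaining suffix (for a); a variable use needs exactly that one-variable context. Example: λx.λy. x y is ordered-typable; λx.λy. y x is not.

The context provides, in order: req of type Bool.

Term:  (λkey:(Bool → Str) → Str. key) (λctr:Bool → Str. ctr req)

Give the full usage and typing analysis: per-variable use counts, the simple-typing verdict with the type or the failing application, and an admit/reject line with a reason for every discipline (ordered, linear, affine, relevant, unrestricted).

counts: req: 1; key [bound]: 1; ctr [bound]: 1
order of uses: key, ctr, req
typing: well-typed — term : (Bool → Str) → Str
ordered: ✗, needs exchange: uses follow key, ctr, req
linear: ✓, each of req, key, ctr used exactly once
affine: ✓, none of req, key, ctr used more than once
relevant: ✓, every one of req, key, ctr appears
unrestricted: ✓, simply typable at (Bool → Str) → Str; W, C, E all held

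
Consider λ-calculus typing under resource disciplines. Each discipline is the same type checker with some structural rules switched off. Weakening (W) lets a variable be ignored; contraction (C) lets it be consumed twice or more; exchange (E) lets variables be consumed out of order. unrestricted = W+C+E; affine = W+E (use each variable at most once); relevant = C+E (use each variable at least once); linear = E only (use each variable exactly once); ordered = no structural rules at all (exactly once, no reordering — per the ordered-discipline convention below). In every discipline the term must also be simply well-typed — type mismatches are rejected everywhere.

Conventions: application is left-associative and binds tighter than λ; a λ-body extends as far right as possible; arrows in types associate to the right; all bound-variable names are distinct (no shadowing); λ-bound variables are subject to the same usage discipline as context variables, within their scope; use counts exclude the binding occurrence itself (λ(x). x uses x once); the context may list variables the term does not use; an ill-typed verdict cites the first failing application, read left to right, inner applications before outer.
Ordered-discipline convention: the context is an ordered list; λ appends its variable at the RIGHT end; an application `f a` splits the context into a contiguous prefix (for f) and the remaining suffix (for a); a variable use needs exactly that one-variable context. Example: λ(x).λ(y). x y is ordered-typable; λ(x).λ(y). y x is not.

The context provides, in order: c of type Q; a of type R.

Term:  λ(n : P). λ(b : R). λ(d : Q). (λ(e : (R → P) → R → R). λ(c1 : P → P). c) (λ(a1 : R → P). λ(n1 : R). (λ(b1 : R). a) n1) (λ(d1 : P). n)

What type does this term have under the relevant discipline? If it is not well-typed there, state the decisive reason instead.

not well-typed under relevant — unused: b, d, e, c1, a1, b1, d1 — weakening required
usage: c ×1; a ×1; n [bound] ×1; b [bound] ×0; d [bound] ×0; e [bound] ×0; c1 [bound] ×0; a1 [bound] ×0; n1 [bound] ×1; b1 [bound] ×0; d1 [bound] ×0
left-to-right use order: c, a, n1, n
typing: well-typed at P → R → Q → Q
all disciplines: ordered ✗ | linear ✗ | affine ✓ | relevant ✗ | unrestricted ✓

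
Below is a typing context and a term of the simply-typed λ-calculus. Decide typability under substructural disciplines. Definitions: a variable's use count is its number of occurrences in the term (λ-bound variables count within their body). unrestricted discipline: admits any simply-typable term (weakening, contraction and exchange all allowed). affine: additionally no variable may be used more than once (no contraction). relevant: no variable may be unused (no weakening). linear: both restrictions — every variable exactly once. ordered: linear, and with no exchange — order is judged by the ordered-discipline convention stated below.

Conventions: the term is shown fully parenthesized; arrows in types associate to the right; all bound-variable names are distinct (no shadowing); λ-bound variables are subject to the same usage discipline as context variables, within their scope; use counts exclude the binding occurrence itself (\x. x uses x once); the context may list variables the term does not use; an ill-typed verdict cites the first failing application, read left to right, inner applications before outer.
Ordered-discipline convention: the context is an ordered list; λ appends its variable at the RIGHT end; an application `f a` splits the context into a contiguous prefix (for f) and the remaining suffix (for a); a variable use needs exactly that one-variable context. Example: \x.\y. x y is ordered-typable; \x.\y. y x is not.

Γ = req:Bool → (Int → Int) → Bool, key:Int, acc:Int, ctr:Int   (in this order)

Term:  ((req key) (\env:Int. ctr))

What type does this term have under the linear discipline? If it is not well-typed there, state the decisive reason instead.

not well-typed under linear — the type mismatch rejects it
counts: req ×1; key ×1; acc ×0; ctr ×1; env (λ-bound) ×0
use order (left to right): req, key, ctr
typing: ill-typed: an argument Int mismatches the expected Bool
per-discipline verdicts: ordered ✗ | linear ✗ | affine ✗ | relevant ✗ | unrestricted ✗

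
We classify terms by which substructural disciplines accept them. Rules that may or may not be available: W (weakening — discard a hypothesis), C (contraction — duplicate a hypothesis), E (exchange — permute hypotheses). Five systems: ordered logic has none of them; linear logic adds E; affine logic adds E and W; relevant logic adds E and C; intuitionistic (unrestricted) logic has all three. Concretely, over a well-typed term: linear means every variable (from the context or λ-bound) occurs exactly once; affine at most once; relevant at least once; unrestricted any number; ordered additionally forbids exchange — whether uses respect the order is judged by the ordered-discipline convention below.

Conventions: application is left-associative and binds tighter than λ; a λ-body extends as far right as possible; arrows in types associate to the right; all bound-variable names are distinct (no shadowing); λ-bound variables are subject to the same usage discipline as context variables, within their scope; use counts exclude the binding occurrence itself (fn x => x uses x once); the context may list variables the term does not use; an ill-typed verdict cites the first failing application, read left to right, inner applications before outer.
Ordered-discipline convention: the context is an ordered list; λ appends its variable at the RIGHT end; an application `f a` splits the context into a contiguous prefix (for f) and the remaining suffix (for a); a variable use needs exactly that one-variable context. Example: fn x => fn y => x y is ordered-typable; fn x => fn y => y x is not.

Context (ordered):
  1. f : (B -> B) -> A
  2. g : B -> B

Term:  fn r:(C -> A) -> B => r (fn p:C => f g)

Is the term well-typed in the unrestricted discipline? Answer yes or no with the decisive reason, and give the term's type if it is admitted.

yes — typability at ((C -> A) -> B) -> B is all that's needed; term : ((C -> A) -> B) -> B
use counts: f=1; g=1; r (λ-bound)=1; p (λ-bound)=0
use order (left to right): r, f, g
typing: the term checks, with type ((C -> A) -> B) -> B
per-discipline verdicts: ordered ✗ · linear ✗ · affine ✓ · relevant ✗ · unrestricted ✓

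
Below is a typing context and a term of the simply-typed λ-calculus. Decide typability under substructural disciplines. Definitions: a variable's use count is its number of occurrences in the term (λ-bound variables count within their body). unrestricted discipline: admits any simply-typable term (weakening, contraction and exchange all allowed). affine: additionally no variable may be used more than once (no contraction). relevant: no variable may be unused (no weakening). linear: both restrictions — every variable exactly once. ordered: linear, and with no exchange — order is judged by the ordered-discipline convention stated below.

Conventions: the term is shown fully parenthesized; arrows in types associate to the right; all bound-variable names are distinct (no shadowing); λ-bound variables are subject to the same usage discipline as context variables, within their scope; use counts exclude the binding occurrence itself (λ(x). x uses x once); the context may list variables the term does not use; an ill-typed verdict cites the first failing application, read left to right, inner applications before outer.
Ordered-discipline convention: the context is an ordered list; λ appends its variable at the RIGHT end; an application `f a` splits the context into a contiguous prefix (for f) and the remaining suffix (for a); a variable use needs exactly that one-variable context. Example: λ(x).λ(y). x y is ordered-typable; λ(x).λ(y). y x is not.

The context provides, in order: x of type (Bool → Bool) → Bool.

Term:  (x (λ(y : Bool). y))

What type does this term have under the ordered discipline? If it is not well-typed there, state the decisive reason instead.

term : Bool
usage: x ×1, y (λ-bound) ×1
left-to-right use order: x, y
typing: well-typed at Bool
all disciplines: ordered ✓ | linear ✓ | affine ✓ | relevant ✓ | unrestricted ✓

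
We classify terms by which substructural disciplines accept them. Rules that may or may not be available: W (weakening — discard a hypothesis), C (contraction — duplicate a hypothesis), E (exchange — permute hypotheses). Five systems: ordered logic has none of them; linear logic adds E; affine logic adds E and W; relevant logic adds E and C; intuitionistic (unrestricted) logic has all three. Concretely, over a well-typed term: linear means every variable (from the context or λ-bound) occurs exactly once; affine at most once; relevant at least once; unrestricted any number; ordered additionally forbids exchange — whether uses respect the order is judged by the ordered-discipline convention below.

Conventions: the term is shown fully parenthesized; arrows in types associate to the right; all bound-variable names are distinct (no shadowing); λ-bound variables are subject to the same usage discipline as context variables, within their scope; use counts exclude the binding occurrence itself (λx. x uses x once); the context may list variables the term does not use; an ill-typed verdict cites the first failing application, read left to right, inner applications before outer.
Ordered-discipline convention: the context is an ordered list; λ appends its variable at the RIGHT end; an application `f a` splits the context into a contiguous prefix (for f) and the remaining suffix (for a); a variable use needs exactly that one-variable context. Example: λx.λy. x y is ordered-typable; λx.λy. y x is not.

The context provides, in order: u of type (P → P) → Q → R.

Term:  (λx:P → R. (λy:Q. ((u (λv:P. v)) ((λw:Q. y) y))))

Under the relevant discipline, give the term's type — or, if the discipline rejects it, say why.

not well-typed under relevant — x, w left unused
usage: u ×1; x (λ-bound) ×0; y (λ-bound) ×2; v (λ-bound) ×1; w (λ-bound) ×0
order of uses: u, v, y, y
typing: ✓ — (P → R) → Q → R
summary: ordered ✗, linear ✗, affine ✗, relevant ✗, unrestricted ✓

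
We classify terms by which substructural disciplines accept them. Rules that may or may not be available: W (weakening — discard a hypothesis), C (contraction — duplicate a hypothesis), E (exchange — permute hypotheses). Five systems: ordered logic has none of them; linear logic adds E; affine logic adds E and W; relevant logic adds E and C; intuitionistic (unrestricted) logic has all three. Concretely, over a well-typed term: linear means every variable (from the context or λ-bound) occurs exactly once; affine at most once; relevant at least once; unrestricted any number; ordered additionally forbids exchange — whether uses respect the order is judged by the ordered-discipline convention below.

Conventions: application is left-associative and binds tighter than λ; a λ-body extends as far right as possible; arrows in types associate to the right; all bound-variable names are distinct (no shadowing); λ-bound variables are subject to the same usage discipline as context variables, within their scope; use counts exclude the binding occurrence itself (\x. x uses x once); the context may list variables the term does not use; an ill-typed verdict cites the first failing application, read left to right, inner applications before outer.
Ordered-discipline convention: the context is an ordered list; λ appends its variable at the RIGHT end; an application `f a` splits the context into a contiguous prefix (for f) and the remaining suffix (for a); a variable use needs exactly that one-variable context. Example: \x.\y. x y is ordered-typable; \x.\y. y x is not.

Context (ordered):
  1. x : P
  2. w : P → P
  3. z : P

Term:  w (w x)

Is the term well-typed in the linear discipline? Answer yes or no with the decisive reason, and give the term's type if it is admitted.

no — needs contraction — w ×2; needs weakening: z unused
usage: x=1, w=2, z=0
use order (left to right): w, w, x
typing: the term checks, with type P
across the five disciplines: ordered ✗ | linear ✗ | affine ✗ | relevant ✗ | unrestricted ✓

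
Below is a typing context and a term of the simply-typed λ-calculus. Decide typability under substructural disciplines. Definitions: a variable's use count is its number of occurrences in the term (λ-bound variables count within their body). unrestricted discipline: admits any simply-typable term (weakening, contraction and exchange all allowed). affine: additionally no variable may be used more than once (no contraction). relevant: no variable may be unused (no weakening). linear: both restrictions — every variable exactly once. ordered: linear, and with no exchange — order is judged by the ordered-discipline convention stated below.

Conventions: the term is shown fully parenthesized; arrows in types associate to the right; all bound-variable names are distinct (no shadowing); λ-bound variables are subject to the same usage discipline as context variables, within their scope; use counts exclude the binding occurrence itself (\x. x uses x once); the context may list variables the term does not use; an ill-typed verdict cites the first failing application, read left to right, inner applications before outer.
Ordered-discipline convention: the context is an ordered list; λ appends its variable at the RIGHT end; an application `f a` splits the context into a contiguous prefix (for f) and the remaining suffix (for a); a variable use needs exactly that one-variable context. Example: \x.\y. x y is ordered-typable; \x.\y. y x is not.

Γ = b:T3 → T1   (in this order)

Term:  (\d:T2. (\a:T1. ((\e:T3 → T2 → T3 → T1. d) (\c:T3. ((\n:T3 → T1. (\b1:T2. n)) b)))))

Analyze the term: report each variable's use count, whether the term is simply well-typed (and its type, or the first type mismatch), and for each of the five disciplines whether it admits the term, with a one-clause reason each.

counts: b: 1×, d (λ-bound): 1×, a (λ-bound): 0×, e (λ-bound): 0×, c (λ-bound): 0×, n (λ-bound): 1×, b1 (λ-bound): 0×
order of uses: d, n, b
typing: ✓ — T2 → T1 → T2
ordered ✗ (needs weakening: a, e, c, b1 unused)
linear ✗ (needs weakening: a, e, c, b1 unused)
affine ✓ (at most one use each (b, d, a, e, c, n, b1))
relevant ✗ (needs weakening: a, e, c, b1 unused)
unrestricted ✓ (well-typed at T2 → T1 → T2; no restrictions here)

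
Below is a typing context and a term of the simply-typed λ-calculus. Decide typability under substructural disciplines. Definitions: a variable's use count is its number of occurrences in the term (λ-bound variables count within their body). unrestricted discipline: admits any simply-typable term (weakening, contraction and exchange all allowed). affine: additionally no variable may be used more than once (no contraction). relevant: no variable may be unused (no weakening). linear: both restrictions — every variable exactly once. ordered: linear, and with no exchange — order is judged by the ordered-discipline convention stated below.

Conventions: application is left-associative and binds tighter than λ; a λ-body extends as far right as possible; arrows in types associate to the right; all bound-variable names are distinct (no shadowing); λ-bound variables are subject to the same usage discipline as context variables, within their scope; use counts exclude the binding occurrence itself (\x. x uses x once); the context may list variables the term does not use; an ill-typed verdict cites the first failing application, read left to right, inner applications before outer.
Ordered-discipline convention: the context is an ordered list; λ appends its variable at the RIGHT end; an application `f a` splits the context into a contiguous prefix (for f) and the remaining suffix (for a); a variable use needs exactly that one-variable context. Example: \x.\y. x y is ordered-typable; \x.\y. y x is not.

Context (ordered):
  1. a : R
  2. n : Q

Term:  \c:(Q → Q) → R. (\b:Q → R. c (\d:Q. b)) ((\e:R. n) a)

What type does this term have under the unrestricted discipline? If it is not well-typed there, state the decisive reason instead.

not well-typed under unrestricted — not simply typable
use counts: a ×1, n ×1, c (λ-bound) ×1, b (λ-bound) ×1, d (λ-bound) ×0, e (λ-bound) ×0
use order (left to right): c, b, n, a
typing: ill-typed: an argument Q → Q → R mismatches the expected Q → Q
summary: ordered ✗ · linear ✗ · affine ✗ · relevant ✗ · unrestricted ✗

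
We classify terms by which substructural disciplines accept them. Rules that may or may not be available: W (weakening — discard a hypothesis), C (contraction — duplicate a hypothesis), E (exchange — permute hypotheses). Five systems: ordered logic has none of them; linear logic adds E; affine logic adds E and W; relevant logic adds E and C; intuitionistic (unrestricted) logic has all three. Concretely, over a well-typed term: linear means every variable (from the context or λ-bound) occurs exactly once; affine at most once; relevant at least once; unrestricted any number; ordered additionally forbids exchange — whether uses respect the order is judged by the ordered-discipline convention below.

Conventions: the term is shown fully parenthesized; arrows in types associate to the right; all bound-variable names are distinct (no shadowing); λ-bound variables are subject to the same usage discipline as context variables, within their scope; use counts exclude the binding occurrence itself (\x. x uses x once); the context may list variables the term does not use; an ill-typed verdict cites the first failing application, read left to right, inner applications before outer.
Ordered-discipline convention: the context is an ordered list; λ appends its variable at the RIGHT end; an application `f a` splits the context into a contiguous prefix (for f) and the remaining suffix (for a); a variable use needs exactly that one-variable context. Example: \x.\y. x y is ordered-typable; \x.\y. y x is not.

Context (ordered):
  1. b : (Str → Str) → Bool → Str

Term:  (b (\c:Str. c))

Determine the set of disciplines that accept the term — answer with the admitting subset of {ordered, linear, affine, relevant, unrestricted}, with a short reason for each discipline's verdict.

admitting disciplines: ordered, linear, affine, relevant, unrestricted
usage: b=1, c (bound)=1
uses in reading order: b, c
typing: well-typed — term : Bool → Str
ordered ✓ (b, c: once each, no exchange needed)
linear ✓ (each of b, c used exactly once)
affine ✓ (at most one use each (b, c))
relevant ✓ (none of b, c goes unused)
unrestricted ✓ (simply typable at Bool → Str; W, C, E all held)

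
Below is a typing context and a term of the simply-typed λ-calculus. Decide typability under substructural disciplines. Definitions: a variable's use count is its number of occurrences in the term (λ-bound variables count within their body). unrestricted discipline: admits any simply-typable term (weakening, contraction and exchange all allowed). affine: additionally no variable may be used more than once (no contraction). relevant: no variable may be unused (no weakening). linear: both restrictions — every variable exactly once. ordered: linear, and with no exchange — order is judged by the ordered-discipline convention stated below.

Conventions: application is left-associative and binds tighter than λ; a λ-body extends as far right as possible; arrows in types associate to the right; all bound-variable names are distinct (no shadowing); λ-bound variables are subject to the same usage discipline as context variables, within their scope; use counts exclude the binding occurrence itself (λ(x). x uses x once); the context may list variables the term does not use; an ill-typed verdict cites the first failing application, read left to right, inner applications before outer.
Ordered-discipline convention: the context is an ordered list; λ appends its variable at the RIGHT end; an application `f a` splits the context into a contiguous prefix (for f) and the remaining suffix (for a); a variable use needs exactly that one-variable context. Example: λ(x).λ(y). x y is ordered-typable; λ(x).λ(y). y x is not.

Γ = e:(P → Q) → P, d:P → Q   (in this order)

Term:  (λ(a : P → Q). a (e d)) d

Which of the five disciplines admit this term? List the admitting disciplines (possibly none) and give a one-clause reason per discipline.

accepted by: relevant, unrestricted
counts: e: 1×; d: 2×; a [bound]: 1×
uses in reading order: a, e, d, d
typing: well-typed — term : Q
ordered: ✗ — needs contraction — d ×2
linear: ✗ — needs contraction — d ×2
affine: ✗ — needs contraction — d ×2
relevant: ✓ — e, d, a: all used, weakening unneeded
unrestricted: ✓ — typability at Q is all that's needed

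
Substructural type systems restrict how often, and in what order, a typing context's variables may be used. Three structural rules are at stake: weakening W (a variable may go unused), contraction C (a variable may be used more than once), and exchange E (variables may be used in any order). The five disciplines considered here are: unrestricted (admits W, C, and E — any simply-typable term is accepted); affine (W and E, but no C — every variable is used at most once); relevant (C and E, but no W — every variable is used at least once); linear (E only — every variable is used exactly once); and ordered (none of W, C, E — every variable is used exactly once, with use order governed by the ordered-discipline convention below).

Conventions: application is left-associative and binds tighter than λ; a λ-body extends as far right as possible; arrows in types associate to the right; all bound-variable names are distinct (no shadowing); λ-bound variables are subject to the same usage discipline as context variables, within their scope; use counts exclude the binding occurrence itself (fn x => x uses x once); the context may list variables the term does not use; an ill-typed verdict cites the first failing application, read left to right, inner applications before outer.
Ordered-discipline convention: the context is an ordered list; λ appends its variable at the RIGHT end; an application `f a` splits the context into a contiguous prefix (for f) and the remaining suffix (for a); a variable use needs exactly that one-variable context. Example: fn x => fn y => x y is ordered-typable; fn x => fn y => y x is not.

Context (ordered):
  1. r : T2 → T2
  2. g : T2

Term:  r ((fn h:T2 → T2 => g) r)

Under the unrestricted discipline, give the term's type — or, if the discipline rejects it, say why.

term : T2
variable uses: r ×2; g ×1; h (λ-bound) ×0
use order (left to right): r, g, r
typing: well-typed at T2
all disciplines: ordered ✗ · linear ✗ · affine ✗ · relevant ✗ · unrestricted ✓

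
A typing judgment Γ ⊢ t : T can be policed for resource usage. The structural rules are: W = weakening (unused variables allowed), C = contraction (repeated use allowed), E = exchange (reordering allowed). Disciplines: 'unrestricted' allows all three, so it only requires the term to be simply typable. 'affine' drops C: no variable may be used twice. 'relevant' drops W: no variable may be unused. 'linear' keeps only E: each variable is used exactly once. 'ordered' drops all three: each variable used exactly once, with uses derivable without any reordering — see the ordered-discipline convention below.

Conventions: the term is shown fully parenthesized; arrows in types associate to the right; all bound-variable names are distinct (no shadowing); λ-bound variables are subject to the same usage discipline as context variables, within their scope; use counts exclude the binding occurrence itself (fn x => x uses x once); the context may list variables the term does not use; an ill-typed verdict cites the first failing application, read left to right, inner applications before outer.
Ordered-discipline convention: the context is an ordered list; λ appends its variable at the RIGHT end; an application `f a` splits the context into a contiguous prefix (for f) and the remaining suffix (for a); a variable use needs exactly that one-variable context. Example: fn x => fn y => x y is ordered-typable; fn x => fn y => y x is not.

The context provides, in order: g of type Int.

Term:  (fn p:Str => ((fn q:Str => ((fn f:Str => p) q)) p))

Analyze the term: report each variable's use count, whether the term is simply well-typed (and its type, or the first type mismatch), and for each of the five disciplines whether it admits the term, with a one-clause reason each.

variable uses: g: 0×, p [bound]: 2×, q [bound]: 1×, f [bound]: 0×
order of uses: p, q, p
typing: the term checks, with type Str → Str
ordered ✗ (uses contraction: p ×2; needs weakening: g, f unused)
linear ✗ (uses contraction: p ×2; needs weakening: g, f unused)
affine ✗ (uses contraction: p ×2)
relevant ✗ (needs weakening: g, f unused)
unrestricted ✓ (well-typed at Str → Str; no restrictions here)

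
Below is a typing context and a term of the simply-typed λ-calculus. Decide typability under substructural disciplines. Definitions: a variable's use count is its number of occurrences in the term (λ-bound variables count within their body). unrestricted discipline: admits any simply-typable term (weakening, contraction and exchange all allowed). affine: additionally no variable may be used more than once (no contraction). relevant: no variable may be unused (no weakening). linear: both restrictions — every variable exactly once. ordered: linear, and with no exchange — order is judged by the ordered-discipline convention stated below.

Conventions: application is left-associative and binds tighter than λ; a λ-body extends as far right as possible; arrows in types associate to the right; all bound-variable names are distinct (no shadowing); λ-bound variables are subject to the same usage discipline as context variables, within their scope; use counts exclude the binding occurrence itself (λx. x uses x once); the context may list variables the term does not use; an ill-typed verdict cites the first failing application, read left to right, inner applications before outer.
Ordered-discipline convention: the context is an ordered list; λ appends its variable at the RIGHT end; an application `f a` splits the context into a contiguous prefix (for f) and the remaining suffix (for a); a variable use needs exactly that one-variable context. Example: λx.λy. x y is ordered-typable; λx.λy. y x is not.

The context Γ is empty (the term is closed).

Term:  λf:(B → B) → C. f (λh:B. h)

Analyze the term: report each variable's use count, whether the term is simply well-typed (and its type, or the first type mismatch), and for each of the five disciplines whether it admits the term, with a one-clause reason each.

usage: f [bound]: 1; h [bound]: 1
order of uses: f, h
typing: well-typed at ((B → B) → C) → C
ordered: ✓, f, h once each; derivable with no W/C/E
linear: ✓, f, h: one use apiece
affine: ✓, at most one use each (f, h)
relevant: ✓, none of f, h goes unused
unrestricted: ✓, type-checks (((B → B) → C) → C) and nothing is barred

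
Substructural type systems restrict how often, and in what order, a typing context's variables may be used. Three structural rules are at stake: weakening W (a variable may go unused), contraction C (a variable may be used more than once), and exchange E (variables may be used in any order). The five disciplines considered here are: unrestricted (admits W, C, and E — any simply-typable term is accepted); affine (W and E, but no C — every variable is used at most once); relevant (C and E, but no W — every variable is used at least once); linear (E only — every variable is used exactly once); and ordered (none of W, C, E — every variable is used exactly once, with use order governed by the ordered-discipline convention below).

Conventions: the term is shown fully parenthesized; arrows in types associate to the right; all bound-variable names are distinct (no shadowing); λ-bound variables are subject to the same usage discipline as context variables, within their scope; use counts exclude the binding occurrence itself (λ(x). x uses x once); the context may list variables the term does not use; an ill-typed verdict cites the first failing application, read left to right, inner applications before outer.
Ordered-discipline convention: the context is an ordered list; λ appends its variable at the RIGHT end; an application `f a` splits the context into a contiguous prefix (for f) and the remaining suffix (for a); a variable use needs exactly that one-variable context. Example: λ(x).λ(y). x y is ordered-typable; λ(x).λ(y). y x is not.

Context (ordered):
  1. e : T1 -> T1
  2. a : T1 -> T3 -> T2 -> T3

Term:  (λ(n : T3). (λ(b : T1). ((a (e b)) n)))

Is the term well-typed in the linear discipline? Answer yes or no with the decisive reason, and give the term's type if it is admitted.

yes — exactly-once usage across e, a, n, b; term : T3 -> T1 -> T2 -> T3
counts: e: 1, a: 1, n (λ-bound): 1, b (λ-bound): 1
uses in reading order: a, e, b, n
typing: the term checks, with type T3 -> T1 -> T2 -> T3
across the five disciplines: ordered ✗ · linear ✓ · affine ✓ · relevant ✓ · unrestricted ✓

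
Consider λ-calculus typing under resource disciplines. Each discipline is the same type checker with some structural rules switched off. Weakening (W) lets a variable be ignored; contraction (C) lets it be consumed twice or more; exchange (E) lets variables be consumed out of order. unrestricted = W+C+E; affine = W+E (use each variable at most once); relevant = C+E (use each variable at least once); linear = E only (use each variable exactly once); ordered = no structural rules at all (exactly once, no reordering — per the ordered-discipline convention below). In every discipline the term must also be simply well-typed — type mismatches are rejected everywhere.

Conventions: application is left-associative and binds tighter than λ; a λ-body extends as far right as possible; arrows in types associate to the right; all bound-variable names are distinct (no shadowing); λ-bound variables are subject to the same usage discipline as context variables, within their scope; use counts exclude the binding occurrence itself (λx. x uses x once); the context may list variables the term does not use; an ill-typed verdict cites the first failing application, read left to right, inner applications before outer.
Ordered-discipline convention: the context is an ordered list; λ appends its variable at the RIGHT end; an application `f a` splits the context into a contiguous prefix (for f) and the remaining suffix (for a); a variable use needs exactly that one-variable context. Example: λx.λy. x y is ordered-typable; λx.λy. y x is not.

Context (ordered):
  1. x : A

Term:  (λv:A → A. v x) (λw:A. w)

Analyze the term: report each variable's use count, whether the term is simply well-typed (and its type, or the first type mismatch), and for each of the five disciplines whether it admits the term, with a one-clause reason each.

use counts: x: 1×; v (bound): 1×; w (bound): 1×
uses in reading order: v, x, w
typing: the term checks, with type A
ordered ✗ (needs exchange: uses follow v, x, w)
linear ✓ (x, v, w: one use apiece)
affine ✓ (at most one use each (x, v, w))
relevant ✓ (none of x, v, w goes unused)
unrestricted ✓ (type-checks (A) and nothing is barred)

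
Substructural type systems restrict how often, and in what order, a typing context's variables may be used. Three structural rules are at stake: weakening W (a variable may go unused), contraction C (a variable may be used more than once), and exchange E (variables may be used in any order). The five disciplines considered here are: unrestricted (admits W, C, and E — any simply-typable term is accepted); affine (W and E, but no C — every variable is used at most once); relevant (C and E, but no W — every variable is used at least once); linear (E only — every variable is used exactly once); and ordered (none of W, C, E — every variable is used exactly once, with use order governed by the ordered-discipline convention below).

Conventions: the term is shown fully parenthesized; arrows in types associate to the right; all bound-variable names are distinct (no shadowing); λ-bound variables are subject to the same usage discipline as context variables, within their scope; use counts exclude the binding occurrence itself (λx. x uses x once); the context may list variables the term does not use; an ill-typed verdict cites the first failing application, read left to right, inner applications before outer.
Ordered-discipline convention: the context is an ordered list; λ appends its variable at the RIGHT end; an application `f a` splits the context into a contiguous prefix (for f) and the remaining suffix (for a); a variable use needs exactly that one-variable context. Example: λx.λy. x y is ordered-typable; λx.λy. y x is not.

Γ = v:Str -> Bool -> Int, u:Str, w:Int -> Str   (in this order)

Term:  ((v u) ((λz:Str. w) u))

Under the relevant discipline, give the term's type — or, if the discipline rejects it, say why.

not well-typed under relevant — not simply typable
usage: v ×1; u ×2; w ×1; z (λ-bound) ×0
left-to-right use order: v, u, w, u
typing: ill-typed: an argument Int -> Str mismatches the expected Bool
per-discipline verdicts: ordered ✗ | linear ✗ | affine ✗ | relevant ✗ | unrestricted ✗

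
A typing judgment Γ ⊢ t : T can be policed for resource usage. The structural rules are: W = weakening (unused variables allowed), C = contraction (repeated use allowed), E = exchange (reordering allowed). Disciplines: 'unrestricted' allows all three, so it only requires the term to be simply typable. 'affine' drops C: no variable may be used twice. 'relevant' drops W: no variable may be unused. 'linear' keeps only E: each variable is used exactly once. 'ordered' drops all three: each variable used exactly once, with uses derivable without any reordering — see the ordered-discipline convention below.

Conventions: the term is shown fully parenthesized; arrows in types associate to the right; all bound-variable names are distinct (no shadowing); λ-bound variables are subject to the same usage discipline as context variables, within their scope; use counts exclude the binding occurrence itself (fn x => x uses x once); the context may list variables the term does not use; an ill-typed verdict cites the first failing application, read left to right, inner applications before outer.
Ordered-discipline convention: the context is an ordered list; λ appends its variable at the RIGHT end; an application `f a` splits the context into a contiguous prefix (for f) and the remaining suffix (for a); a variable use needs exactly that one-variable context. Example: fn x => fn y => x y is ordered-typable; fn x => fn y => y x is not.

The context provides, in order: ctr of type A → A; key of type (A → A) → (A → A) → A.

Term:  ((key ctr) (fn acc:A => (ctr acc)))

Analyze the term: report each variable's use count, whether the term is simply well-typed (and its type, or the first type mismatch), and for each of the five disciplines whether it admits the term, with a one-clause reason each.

counts: ctr: 2×; key: 1×; acc (bound): 1×
uses in reading order: key, ctr, ctr, acc
typing: ✓ — A
ordered: ✗ — ctr ×2 used more than once (contraction)
linear: ✗ — ctr ×2 used more than once (contraction)
affine: ✗ — ctr ×2 used more than once (contraction)
relevant: ✓ — ctr, key, acc: all used, weakening unneeded
unrestricted: ✓ — typability at A is all that's needed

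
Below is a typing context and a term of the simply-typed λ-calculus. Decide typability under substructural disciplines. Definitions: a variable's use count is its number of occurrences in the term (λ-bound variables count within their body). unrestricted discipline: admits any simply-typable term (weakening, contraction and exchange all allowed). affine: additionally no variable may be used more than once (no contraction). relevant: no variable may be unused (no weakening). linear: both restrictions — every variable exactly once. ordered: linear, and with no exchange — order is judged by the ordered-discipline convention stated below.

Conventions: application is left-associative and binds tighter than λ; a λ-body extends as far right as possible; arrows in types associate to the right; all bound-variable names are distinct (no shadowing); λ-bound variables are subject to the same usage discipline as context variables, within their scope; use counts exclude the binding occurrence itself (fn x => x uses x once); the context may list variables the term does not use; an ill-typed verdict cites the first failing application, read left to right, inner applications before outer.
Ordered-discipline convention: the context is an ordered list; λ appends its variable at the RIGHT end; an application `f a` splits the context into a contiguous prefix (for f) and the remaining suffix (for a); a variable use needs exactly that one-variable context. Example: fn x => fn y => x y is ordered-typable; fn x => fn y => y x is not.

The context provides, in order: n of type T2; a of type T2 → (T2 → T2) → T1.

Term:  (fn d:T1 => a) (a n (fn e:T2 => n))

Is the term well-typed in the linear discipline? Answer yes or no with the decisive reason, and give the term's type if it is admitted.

no — n ×2, a ×2 used more than once (contraction); d, e never used (weakening)
counts: n ×2, a ×2, d (bound) ×0, e (bound) ×0
order of uses: a, a, n, n
typing: ✓ — T2 → (T2 → T2) → T1
across the five disciplines: ordered ✗ · linear ✗ · affine ✗ · relevant ✗ · unrestricted ✓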